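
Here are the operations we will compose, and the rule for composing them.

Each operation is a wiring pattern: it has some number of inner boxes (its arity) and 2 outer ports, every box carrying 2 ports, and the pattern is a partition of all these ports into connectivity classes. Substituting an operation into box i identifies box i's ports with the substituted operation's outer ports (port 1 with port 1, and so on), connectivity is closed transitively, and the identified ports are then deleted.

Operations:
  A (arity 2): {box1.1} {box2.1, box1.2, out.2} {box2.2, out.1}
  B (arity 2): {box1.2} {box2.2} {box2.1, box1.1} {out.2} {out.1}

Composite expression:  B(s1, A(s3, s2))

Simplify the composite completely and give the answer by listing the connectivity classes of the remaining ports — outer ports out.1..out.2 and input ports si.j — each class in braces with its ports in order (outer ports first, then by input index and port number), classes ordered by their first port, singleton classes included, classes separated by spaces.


{out.1} {out.2} {s1.1, s2.2} {s1.2} {s2.1, s3.2} {s3.1}


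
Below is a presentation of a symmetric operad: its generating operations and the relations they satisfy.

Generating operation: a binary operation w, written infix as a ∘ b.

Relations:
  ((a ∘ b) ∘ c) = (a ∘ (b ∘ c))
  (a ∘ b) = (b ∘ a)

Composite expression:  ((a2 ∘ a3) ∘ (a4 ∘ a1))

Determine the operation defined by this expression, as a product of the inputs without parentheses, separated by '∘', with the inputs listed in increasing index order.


a1 ∘ a2 ∘ a3 ∘ a4

With w associative and commutative, the a-input set is all that matters.
(a2 ∘ a3) reduces to a2 ∘ a3
(a4 ∘ a1) reduces to a4 ∘ a1
((a2 ∘ a3) ∘ (a4 ∘ a1)) reduces to a2 ∘ a3 ∘ a4 ∘ a1
reordering the factors by index: a1 ∘ a2 ∘ a3 ∘ a4


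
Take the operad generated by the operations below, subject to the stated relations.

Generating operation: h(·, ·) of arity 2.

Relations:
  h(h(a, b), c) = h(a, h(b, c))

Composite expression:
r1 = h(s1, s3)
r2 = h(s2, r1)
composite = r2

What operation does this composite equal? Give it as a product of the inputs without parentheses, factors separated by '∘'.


s2 ∘ s1 ∘ s3

The h-tree's shape is irrelevant; the s-reading-order decides.
h(s1, s3) collapses to s1 ∘ s3
h(s2, h(s1, s3)) collapses to s2 ∘ s1 ∘ s3


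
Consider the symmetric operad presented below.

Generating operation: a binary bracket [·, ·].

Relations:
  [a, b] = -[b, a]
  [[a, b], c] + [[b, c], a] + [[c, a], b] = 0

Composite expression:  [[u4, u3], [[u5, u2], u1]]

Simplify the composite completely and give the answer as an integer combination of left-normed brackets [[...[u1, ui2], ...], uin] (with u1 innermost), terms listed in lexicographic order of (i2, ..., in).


[[[[u1, u2], u5], u3], u4] - [[[[u1, u2], u5], u4], u3] - [[[[u1, u5], u2], u3], u4] + [[[[u1, u5], u2], u4], u3]

Skip Jacobi rewriting: expand, keep u1-initial words, read off terms.
Composite bracket: [[u4, u3], [[u5, u2], u1]]
Full expansion: 16 signed words from ab - ba (2^4 = 16).
Words beginning with u1 determine it all:
  sign of u1u2u5u3u4 is +1, so it contributes +[[[[u1, u2], u5], u3], u4]
  sign of u1u2u5u4u3 is -1, so it contributes -[[[[u1, u2], u5], u4], u3]
  sign of u1u5u2u3u4 is -1, so it contributes -[[[[u1, u5], u2], u3], u4]
  sign of u1u5u2u4u3 is +1, so it contributes +[[[[u1, u5], u2], u4], u3]


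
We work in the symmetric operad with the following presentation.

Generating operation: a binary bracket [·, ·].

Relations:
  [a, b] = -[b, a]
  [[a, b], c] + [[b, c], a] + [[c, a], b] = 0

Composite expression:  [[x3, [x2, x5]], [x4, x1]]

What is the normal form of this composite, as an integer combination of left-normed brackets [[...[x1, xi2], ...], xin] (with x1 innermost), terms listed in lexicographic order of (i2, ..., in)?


-[[[[x1, x4], x2], x5], x3] + [[[[x1, x4], x3], x2], x5] - [[[[x1, x4], x3], x5], x2] + [[[[x1, x4], x5], x2], x3]

Antisymmetry and Jacobi reduce to x1-anchored left-normed brackets.
Composite bracket: [[x3, [x2, x5]], [x4, x1]]
Applying ab - ba throughout gives 16 signed words (2^4 = 16).
Only words starting with x1 matter:
  word x1x4x2x5x3 has sign -1, contributing -[[[[x1, x4], x2], x5], x3]
  word x1x4x3x2x5 has sign +1, contributing +[[[[x1, x4], x3], x2], x5]
  word x1x4x3x5x2 has sign -1, contributing -[[[[x1, x4], x3], x5], x2]
  word x1x4x5x2x3 has sign +1, contributing +[[[[x1, x4], x5], x2], x3]


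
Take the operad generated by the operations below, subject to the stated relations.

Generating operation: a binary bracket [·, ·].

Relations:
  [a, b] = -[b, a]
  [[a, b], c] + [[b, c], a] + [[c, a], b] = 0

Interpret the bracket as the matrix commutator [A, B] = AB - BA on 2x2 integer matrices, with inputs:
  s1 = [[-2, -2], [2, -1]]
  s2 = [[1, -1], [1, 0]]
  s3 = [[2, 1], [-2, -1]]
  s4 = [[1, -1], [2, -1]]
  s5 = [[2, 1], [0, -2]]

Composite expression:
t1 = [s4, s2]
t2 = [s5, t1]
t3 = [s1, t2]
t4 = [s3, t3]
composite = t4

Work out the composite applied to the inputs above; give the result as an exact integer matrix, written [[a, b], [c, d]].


[[12, -6], [-48, -12]]

[s4, s2] = [[1, -1], [0, -1]]
[s5, [s4, s2]] = [[0, -6], [0, 0]]
[s1, [s5, [s4, s2]]] = [[12, 6], [0, -12]]
[s3, [s1, [s5, [s4, s2]]]] = [[12, -6], [-48, -12]]


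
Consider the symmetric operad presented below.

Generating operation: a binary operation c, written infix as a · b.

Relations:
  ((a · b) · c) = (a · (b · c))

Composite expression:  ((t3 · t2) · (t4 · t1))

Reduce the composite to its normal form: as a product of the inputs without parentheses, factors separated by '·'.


t3 · t2 · t4 · t1

All parenthesizations of c agree; list the t-inputs left to right.
(t3 · t2) spells out as t3 · t2
(t4 · t1) spells out as t4 · t1
((t3 · t2) · (t4 · t1)) spells out as t3 · t2 · t4 · t1


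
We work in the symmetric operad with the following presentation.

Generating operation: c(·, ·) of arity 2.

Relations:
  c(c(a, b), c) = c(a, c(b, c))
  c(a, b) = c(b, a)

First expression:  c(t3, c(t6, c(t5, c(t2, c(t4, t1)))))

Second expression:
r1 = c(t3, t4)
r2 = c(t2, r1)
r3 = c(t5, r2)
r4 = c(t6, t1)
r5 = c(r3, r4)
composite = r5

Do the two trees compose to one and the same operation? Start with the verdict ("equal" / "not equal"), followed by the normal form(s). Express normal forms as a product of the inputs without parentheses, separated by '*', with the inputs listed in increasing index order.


equal; the common form is t1 * t2 * t3 * t4 * t5 * t6

Reducing the first expression gives t1 * t2 * t3 * t4 * t5 * t6
Reducing the second expression gives t1 * t2 * t3 * t4 * t5 * t6
One common form — equal.


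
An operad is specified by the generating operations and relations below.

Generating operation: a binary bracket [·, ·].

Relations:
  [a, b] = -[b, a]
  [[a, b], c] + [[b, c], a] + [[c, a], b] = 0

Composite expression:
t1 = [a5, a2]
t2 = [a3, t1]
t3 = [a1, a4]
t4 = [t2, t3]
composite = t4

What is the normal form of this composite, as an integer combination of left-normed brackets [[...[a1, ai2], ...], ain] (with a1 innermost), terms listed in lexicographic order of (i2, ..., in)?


-[[[[a1, a4], a2], a5], a3] + [[[[a1, a4], a3], a2], a5] - [[[[a1, a4], a3], a5], a2] + [[[[a1, a4], a5], a2], a3]

Skip Jacobi rewriting: expand, keep a1-initial words, read off terms.
Composite bracket: [[a3, [a5, a2]], [a1, a4]]
Expanding via [a, b] = ab - ba: 16 signed words (2^4 = 16).
The a1-initial words carry the normal form:
  word a1a4a2a5a3 has sign -1, contributing -[[[[a1, a4], a2], a5], a3]
  word a1a4a3a2a5 has sign +1, contributing +[[[[a1, a4], a3], a2], a5]
  word a1a4a3a5a2 has sign -1, contributing -[[[[a1, a4], a3], a5], a2]
  word a1a4a5a2a3 has sign +1, contributing +[[[[a1, a4], a5], a2], a3]


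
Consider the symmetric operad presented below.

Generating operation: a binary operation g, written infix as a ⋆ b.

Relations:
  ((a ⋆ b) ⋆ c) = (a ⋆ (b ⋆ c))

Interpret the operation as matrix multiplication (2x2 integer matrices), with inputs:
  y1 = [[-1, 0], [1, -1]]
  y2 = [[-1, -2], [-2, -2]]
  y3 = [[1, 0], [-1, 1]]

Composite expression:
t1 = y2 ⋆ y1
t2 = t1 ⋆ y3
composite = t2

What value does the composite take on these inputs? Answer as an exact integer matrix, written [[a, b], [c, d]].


[[-3, 2], [-2, 2]]


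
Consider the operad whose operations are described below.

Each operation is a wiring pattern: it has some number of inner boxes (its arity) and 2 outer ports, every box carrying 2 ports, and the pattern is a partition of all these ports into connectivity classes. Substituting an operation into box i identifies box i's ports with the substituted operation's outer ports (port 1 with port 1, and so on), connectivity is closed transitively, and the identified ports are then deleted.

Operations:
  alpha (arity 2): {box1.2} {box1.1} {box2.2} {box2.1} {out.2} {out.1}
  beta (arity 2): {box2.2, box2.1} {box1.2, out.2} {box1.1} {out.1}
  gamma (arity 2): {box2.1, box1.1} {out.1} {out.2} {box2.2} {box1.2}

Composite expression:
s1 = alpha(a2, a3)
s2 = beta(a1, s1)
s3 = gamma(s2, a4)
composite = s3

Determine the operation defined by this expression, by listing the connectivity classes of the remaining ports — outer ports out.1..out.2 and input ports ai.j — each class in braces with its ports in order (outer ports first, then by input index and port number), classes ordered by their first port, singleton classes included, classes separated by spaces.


Substituting into gamma glues patterns; closure does the rest.
composing alpha on (a2, a3), with out.j its own outer ports: {out.1} {out.2} {a2.1} {a2.2} {a3.1} {a3.2}
composing beta on (a1, a2, a3), with out.j its own outer ports: {out.1} {out.2, a1.2} {a1.1} {a2.1} {a2.2} {a3.1} {a3.2}
composing gamma on (a1, a2, a3, a4), with out.j its own outer ports: {out.1} {out.2} {a1.1} {a1.2} {a2.1} {a2.2} {a3.1} {a3.2} {a4.1} {a4.2}

{out.1} {out.2} {a1.1} {a1.2} {a2.1} {a2.2} {a3.1} {a3.2} {a4.1} {a4.2}


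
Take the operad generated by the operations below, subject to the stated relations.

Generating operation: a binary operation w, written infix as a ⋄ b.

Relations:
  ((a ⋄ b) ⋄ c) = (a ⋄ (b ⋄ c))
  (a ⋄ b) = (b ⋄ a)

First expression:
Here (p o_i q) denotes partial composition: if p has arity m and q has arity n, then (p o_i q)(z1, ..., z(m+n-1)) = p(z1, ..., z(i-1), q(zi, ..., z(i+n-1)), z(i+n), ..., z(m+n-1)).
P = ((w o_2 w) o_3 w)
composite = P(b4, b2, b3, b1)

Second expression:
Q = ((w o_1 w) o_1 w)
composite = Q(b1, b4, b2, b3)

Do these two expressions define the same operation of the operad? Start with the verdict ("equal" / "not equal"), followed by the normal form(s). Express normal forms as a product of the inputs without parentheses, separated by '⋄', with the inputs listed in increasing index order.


Normal form of the first expression: b1 ⋄ b2 ⋄ b3 ⋄ b4
Normal form of the second expression: b1 ⋄ b2 ⋄ b3 ⋄ b4
The normal forms match — equal.

equal; the common form is b1 ⋄ b2 ⋄ b3 ⋄ b4


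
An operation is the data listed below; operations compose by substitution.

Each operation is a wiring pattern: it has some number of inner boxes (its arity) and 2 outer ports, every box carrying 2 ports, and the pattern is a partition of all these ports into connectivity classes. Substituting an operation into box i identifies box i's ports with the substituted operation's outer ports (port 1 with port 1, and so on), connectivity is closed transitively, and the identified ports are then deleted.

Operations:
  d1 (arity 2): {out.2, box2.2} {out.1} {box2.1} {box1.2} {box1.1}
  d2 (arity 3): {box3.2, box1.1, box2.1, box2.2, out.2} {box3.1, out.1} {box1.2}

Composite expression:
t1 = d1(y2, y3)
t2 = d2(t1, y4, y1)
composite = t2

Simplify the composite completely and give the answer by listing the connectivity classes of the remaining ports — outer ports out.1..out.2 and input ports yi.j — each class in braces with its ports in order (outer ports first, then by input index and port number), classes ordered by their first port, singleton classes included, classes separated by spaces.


Substituting into d2 glues patterns; closure does the rest.
through d1, on inputs (y2, y3): {out.1} {out.2, y3.2} {y2.1} {y2.2} {y3.1} (out.j = stage outer ports)
through d2, on inputs (y2, y3, y4, y1): {out.1, y1.1} {out.2, y1.2, y4.1, y4.2} {y2.1} {y2.2} {y3.1} {y3.2} (out.j = stage outer ports)

{out.1, y1.1} {out.2, y1.2, y4.1, y4.2} {y2.1} {y2.2} {y3.1} {y3.2}


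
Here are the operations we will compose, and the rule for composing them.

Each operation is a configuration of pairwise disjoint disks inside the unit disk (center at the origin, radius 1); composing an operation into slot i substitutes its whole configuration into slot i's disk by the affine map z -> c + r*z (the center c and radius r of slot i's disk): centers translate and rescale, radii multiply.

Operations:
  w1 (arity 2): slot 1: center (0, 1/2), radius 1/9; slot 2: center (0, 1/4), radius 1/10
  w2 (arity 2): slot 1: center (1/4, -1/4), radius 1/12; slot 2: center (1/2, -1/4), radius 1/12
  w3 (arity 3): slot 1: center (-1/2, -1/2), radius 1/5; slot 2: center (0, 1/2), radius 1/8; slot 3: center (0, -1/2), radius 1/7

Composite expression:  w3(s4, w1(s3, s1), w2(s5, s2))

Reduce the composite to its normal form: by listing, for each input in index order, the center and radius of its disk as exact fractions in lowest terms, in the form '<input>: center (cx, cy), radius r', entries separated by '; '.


s1: center (0, 17/32), radius 1/80; s2: center (1/14, -15/28), radius 1/84; s3: center (0, 9/16), radius 1/72; s4: center (-1/2, -1/2), radius 1/5; s5: center (1/28, -15/28), radius 1/84

Below w3, radii multiply path by path; the s-disk centers shift.
input s4: applying the 1 nested substitution gives center (-1/2, -1/2), radius 1/5
input s3: applying the 2 nested substitutions gives center (0, 9/16), radius 1/72
input s1: applying the 2 nested substitutions gives center (0, 17/32), radius 1/80
input s5: applying the 2 nested substitutions gives center (1/28, -15/28), radius 1/84
input s2: applying the 2 nested substitutions gives center (1/14, -15/28), radius 1/84


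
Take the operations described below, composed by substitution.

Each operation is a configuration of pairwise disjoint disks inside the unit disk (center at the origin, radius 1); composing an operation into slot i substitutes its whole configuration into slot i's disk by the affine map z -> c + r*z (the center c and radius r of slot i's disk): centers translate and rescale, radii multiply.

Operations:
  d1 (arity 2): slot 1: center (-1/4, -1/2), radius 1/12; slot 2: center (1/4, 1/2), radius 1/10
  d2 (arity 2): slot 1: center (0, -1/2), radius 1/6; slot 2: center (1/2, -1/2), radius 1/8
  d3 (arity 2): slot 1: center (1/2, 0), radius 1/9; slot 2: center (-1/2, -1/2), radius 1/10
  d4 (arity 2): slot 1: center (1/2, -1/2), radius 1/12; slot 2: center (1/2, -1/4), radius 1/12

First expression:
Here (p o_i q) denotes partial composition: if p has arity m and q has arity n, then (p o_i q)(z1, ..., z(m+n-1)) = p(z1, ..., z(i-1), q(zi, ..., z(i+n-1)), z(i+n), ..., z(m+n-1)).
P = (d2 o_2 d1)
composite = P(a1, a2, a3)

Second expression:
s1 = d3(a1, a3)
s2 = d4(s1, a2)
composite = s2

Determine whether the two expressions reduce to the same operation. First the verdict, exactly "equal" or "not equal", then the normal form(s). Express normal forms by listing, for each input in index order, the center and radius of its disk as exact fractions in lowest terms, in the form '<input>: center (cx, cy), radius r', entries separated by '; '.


not equal — first a1: center (0, -1/2), radius 1/6; a2: center (15/32, -9/16), radius 1/96; a3: center (17/32, -7/16), radius 1/80, second a1: center (13/24, -1/2), radius 1/108; a2: center (1/2, -1/4), radius 1/12; a3: center (11/24, -13/24), radius 1/120

The first expression reduces to a1: center (0, -1/2), radius 1/6; a2: center (15/32, -9/16), radius 1/96; a3: center (17/32, -7/16), radius 1/80
The second expression reduces to a1: center (13/24, -1/2), radius 1/108; a2: center (1/2, -1/4), radius 1/12; a3: center (11/24, -13/24), radius 1/120
Distinct normal forms: not equal.


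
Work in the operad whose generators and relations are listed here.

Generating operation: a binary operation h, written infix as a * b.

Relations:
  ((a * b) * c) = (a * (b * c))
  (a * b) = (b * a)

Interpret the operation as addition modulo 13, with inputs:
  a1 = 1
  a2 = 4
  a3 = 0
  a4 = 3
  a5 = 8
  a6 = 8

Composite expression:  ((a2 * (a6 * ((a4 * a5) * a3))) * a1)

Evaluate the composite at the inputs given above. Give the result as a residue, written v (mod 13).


(a4 * a5) = 11
((a4 * a5) * a3) = 11
(a6 * ((a4 * a5) * a3)) = 6
(a2 * (a6 * ((a4 * a5) * a3))) = 10
((a2 * (a6 * ((a4 * a5) * a3))) * a1) = 11

11 (mod 13)


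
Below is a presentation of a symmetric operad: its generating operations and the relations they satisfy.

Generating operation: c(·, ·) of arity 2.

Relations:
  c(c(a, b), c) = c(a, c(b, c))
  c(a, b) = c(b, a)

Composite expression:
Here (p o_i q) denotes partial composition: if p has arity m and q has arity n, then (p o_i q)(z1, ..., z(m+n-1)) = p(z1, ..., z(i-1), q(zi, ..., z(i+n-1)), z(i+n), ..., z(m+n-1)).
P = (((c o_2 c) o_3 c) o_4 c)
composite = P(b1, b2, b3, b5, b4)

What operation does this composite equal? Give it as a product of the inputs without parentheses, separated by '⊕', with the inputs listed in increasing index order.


b1 ⊕ b2 ⊕ b3 ⊕ b4 ⊕ b5


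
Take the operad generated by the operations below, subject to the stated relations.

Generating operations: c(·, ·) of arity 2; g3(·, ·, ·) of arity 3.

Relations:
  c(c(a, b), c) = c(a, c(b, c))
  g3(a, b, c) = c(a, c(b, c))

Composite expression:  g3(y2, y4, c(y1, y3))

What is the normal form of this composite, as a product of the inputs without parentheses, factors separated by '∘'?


y2 ∘ y4 ∘ y1 ∘ y3

Key point: g3 is associative — brackets drop, the y-order remains.
c(y1, y3) spells out as y1 ∘ y3
g3(y2, y4, c(y1, y3)) spells out as y2 ∘ y4 ∘ y1 ∘ y3


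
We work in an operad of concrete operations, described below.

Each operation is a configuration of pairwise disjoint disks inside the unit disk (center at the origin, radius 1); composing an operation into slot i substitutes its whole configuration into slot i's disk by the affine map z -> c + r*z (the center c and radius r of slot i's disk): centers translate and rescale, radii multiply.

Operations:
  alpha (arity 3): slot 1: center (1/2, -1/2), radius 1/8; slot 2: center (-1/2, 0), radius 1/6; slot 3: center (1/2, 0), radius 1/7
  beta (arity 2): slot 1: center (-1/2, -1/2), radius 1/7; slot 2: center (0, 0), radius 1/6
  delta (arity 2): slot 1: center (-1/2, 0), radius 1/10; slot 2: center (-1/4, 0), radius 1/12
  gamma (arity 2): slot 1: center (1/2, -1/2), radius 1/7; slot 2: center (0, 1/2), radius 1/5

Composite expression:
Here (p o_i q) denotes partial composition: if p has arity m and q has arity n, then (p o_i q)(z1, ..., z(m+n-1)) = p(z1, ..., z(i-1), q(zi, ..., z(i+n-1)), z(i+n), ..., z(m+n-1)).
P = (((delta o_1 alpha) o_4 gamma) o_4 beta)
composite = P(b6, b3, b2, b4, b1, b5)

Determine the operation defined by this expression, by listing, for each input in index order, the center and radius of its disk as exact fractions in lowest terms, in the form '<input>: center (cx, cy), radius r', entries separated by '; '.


b1: center (-5/24, -1/24), radius 1/504; b2: center (-9/20, 0), radius 1/70; b3: center (-11/20, 0), radius 1/60; b4: center (-3/14, -1/21), radius 1/588; b5: center (-1/4, 1/24), radius 1/60; b6: center (-9/20, -1/20), radius 1/80

Below delta, radii multiply path by path; the b-disk centers shift.
input b6: composing its 2 substitution steps yields center (-9/20, -1/20), radius 1/80
input b3: composing its 2 substitution steps yields center (-11/20, 0), radius 1/60
input b2: composing its 2 substitution steps yields center (-9/20, 0), radius 1/70
input b4: composing its 3 substitution steps yields center (-3/14, -1/21), radius 1/588
input b1: composing its 3 substitution steps yields center (-5/24, -1/24), radius 1/504
input b5: composing its 2 substitution steps yields center (-1/4, 1/24), radius 1/60


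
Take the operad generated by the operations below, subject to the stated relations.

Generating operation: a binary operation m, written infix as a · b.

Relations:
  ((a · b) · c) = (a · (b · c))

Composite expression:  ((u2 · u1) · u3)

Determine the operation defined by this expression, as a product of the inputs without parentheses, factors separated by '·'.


The m-tree's shape is irrelevant; the u-reading-order decides.
(u2 · u1) linearizes to u2 · u1
((u2 · u1) · u3) linearizes to u2 · u1 · u3

u2 · u1 · u3


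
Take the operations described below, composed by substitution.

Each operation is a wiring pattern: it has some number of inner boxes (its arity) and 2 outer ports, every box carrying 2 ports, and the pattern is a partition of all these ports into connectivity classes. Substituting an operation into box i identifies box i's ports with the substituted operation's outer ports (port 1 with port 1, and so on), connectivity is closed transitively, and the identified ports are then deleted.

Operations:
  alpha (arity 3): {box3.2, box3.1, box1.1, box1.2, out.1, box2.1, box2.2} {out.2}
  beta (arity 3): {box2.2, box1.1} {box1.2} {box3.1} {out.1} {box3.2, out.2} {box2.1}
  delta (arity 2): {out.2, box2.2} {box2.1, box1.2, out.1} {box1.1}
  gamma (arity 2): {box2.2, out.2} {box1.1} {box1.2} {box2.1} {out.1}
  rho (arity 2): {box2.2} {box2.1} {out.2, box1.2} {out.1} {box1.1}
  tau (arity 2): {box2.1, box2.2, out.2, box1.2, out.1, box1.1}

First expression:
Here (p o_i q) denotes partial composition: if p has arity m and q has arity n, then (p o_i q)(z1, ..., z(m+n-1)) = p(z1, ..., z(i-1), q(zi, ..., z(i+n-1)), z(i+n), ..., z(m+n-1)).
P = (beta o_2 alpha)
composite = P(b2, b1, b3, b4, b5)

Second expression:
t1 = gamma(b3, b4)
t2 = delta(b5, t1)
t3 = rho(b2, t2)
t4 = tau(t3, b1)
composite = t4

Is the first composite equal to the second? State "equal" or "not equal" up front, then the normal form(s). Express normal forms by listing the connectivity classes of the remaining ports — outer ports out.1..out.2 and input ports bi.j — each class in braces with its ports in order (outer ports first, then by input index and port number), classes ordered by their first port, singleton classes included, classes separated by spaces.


not equal; first: {out.1} {out.2, b5.2} {b1.1, b1.2, b3.1, b3.2, b4.1, b4.2} {b2.1} {b2.2} {b5.1}; second: {out.1, out.2, b1.1, b1.2, b2.2} {b2.1} {b3.1} {b3.2} {b4.1} {b4.2} {b5.1} {b5.2}

The first composite normalizes to {out.1} {out.2, b5.2} {b1.1, b1.2, b3.1, b3.2, b4.1, b4.2} {b2.1} {b2.2} {b5.1}
The second composite normalizes to {out.1, out.2, b1.1, b1.2, b2.2} {b2.1} {b3.1} {b3.2} {b4.1} {b4.2} {b5.1} {b5.2}
Distinct normal forms: not equal.


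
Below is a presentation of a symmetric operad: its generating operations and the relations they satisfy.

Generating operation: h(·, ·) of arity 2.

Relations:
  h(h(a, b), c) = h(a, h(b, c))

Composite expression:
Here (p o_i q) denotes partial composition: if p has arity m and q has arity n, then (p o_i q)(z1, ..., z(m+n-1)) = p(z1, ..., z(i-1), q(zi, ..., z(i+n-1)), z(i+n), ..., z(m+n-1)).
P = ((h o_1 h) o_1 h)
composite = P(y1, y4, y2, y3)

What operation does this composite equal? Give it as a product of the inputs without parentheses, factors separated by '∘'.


Under associativity of h, the answer is the y's in reading order.
h(y1, y4) collapses to y1 ∘ y4
h(h(y1, y4), y2) collapses to y1 ∘ y4 ∘ y2
h(h(h(y1, y4), y2), y3) collapses to y1 ∘ y4 ∘ y2 ∘ y3

y1 ∘ y4 ∘ y2 ∘ y3


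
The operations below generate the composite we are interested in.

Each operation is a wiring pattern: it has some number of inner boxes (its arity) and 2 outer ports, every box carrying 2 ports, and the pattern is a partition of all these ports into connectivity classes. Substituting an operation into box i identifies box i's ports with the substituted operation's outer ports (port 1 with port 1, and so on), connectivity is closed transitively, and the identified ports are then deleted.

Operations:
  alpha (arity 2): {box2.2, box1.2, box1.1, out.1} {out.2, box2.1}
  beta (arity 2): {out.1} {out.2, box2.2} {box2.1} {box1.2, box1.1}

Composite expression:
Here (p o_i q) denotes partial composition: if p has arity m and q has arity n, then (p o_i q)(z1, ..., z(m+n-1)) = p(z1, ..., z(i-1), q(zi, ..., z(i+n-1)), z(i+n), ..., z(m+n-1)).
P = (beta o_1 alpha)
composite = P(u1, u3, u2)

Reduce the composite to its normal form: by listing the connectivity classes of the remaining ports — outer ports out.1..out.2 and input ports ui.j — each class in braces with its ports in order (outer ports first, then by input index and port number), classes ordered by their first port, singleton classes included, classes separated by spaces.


{out.1} {out.2, u2.2} {u1.1, u1.2, u3.1, u3.2} {u2.1}

Connectivity passes through glued beta-boundaries; trace each wire chain.
composing alpha on (u1, u3), with out.j its own outer ports: {out.1, u1.1, u1.2, u3.2} {out.2, u3.1}
composing beta on (u1, u3, u2), with out.j its own outer ports: {out.1} {out.2, u2.2} {u1.1, u1.2, u3.1, u3.2} {u2.1}


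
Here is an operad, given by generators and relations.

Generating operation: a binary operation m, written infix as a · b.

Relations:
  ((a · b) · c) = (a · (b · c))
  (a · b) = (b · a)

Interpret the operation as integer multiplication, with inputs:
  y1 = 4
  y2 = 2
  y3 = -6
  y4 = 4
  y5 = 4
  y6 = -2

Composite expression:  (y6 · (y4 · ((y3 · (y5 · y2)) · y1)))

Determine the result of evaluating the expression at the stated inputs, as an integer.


1536

(y5 · y2) = 8
(y3 · (y5 · y2)) = -48
((y3 · (y5 · y2)) · y1) = -192
(y4 · ((y3 · (y5 · y2)) · y1)) = -768
(y6 · (y4 · ((y3 · (y5 · y2)) · y1))) = 1536


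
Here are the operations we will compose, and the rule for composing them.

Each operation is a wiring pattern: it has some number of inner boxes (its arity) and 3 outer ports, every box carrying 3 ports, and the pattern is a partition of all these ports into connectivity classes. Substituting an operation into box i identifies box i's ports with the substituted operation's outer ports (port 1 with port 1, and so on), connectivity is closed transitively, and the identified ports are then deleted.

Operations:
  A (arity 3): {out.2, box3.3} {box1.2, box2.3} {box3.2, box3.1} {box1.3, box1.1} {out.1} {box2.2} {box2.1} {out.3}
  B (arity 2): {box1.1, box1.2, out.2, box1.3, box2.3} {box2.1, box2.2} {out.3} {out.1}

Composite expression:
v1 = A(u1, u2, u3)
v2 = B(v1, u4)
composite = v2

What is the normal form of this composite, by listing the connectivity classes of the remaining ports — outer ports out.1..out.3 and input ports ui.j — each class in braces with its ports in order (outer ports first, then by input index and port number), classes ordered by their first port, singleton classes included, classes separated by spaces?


Reachability decides: close wires over B-identified ports.
A over (u1, u2, u3) gives {out.1} {out.2, u3.3} {out.3} {u1.1, u1.3} {u1.2, u2.3} {u2.1} {u2.2} {u3.1, u3.2}, out.j being that stage's outer ports
B over (u1, u2, u3, u4) gives {out.1} {out.2, u3.3, u4.3} {out.3} {u1.1, u1.3} {u1.2, u2.3} {u2.1} {u2.2} {u3.1, u3.2} {u4.1, u4.2}, out.j being that stage's outer ports

{out.1} {out.2, u3.3, u4.3} {out.3} {u1.1, u1.3} {u1.2, u2.3} {u2.1} {u2.2} {u3.1, u3.2} {u4.1, u4.2}


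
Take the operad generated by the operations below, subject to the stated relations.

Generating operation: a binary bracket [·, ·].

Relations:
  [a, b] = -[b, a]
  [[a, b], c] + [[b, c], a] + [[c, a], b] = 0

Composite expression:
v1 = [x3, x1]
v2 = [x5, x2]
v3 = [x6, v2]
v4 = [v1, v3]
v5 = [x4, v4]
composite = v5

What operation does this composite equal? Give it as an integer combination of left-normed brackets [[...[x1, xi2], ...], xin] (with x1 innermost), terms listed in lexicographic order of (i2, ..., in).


Antisymmetry and Jacobi reduce to x1-anchored left-normed brackets.
Composite bracket: [x4, [[x3, x1], [x6, [x5, x2]]]]
Applying ab - ba throughout gives 32 signed words (2^5 = 32).
Coefficients come from the x1-initial words:
  the word x1x3x2x5x6x4 carries sign +1 and contributes +[[[[[x1, x3], x2], x5], x6], x4]
  the word x1x3x5x2x6x4 carries sign -1 and contributes -[[[[[x1, x3], x5], x2], x6], x4]
  the word x1x3x6x2x5x4 carries sign -1 and contributes -[[[[[x1, x3], x6], x2], x5], x4]
  the word x1x3x6x5x2x4 carries sign +1 and contributes +[[[[[x1, x3], x6], x5], x2], x4]

[[[[[x1, x3], x2], x5], x6], x4] - [[[[[x1, x3], x5], x2], x6], x4] - [[[[[x1, x3], x6], x2], x5], x4] + [[[[[x1, x3], x6], x5], x2], x4]


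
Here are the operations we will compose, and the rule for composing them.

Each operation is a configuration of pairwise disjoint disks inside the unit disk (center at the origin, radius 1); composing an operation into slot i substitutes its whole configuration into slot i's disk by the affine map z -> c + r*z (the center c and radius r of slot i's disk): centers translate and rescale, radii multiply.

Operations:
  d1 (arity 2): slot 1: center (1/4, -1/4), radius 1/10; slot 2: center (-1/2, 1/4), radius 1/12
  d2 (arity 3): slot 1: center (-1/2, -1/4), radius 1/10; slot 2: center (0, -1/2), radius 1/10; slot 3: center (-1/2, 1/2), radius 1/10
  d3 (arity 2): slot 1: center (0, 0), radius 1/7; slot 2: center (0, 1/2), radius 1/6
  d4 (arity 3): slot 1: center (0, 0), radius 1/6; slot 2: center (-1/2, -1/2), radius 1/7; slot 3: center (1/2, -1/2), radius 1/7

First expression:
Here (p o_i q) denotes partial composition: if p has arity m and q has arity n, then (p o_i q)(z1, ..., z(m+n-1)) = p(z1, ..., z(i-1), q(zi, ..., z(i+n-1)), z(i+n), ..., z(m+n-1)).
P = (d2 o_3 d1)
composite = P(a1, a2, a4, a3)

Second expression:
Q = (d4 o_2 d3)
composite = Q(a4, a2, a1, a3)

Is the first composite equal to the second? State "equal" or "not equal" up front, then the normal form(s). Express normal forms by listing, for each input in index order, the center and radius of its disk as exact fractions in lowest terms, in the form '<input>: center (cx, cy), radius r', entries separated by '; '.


not equal — first a1: center (-1/2, -1/4), radius 1/10; a2: center (0, -1/2), radius 1/10; a3: center (-11/20, 21/40), radius 1/120; a4: center (-19/40, 19/40), radius 1/100, second a1: center (-1/2, -3/7), radius 1/42; a2: center (-1/2, -1/2), radius 1/49; a3: center (1/2, -1/2), radius 1/7; a4: center (0, 0), radius 1/6

The first expression, normalized: a1: center (-1/2, -1/4), radius 1/10; a2: center (0, -1/2), radius 1/10; a3: center (-11/20, 21/40), radius 1/120; a4: center (-19/40, 19/40), radius 1/100
The second expression, normalized: a1: center (-1/2, -3/7), radius 1/42; a2: center (-1/2, -1/2), radius 1/49; a3: center (1/2, -1/2), radius 1/7; a4: center (0, 0), radius 1/6
No match — not equal.


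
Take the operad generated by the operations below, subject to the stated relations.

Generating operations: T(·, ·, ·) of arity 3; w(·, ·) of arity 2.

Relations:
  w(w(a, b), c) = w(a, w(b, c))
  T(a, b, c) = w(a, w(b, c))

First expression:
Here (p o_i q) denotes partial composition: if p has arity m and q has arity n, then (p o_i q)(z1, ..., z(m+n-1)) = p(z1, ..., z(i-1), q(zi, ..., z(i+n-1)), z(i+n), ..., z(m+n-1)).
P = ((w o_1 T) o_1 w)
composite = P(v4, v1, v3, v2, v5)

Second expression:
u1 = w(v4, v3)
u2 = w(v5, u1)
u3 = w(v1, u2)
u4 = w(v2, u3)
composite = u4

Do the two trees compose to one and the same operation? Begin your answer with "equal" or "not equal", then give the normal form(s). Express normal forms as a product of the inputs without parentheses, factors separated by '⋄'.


not equal; the first gives v4 ⋄ v1 ⋄ v3 ⋄ v2 ⋄ v5 and the second v2 ⋄ v1 ⋄ v5 ⋄ v4 ⋄ v3


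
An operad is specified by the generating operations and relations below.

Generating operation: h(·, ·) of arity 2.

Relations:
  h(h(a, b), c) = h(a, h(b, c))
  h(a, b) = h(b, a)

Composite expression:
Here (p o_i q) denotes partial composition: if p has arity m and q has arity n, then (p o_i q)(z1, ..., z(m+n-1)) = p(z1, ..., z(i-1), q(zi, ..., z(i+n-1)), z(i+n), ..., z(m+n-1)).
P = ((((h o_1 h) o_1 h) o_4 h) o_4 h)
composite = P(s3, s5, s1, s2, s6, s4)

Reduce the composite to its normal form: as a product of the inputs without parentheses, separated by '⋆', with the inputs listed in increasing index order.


With h associative and commutative, the s-input set is all that matters.
h(s3, s5) spells out as s3 ⋆ s5
h(h(s3, s5), s1) spells out as s3 ⋆ s5 ⋆ s1
h(s2, s6) spells out as s2 ⋆ s6
h(h(s2, s6), s4) spells out as s2 ⋆ s6 ⋆ s4
h(h(h(s3, s5), s1), h(h(s2, s6), s4)) spells out as s3 ⋆ s5 ⋆ s1 ⋆ s2 ⋆ s6 ⋆ s4
commutativity sorts the factors: s1 ⋆ s2 ⋆ s3 ⋆ s4 ⋆ s5 ⋆ s6

s1 ⋆ s2 ⋆ s3 ⋆ s4 ⋆ s5 ⋆ s6


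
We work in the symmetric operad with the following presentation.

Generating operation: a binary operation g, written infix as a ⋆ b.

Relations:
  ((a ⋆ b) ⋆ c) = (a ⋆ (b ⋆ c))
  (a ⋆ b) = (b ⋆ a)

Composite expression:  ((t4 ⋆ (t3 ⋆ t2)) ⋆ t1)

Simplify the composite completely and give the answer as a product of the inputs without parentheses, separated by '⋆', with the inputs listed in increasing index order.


t1 ⋆ t2 ⋆ t3 ⋆ t4

Reordering under g is free, so list the t-inputs canonically.
(t3 ⋆ t2) unparenthesizes to t3 ⋆ t2
(t4 ⋆ (t3 ⋆ t2)) unparenthesizes to t4 ⋆ t3 ⋆ t2
((t4 ⋆ (t3 ⋆ t2)) ⋆ t1) unparenthesizes to t4 ⋆ t3 ⋆ t2 ⋆ t1
reordering the factors by index: t1 ⋆ t2 ⋆ t3 ⋆ t4


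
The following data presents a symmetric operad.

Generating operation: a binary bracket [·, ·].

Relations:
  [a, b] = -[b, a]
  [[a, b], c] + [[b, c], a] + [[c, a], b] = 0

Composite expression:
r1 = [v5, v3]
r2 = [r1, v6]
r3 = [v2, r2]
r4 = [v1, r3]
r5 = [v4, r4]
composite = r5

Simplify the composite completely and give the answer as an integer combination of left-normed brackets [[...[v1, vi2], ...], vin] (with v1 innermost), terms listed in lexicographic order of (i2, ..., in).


[[[[[v1, v2], v3], v5], v6], v4] - [[[[[v1, v2], v5], v3], v6], v4] - [[[[[v1, v2], v6], v3], v5], v4] + [[[[[v1, v2], v6], v5], v3], v4] - [[[[[v1, v3], v5], v6], v2], v4] + [[[[[v1, v5], v3], v6], v2], v4] + [[[[[v1, v6], v3], v5], v2], v4] - [[[[[v1, v6], v5], v3], v2], v4]

Left-normed coefficients sit on the v1-initial expansion words.
Composite bracket: [v4, [v1, [v2, [[v5, v3], v6]]]]
Applying ab - ba throughout gives 32 signed words (2^5 = 32).
Keep just the words that open with v1:
  v1v2v3v5v6v4 appears with sign +1, giving the term +[[[[[v1, v2], v3], v5], v6], v4]
  v1v2v5v3v6v4 appears with sign -1, giving the term -[[[[[v1, v2], v5], v3], v6], v4]
  v1v2v6v3v5v4 appears with sign -1, giving the term -[[[[[v1, v2], v6], v3], v5], v4]
  v1v2v6v5v3v4 appears with sign +1, giving the term +[[[[[v1, v2], v6], v5], v3], v4]
  v1v3v5v6v2v4 appears with sign -1, giving the term -[[[[[v1, v3], v5], v6], v2], v4]
  v1v5v3v6v2v4 appears with sign +1, giving the term +[[[[[v1, v5], v3], v6], v2], v4]
  v1v6v3v5v2v4 appears with sign +1, giving the term +[[[[[v1, v6], v3], v5], v2], v4]
  v1v6v5v3v2v4 appears with sign -1, giving the term -[[[[[v1, v6], v5], v3], v2], v4]


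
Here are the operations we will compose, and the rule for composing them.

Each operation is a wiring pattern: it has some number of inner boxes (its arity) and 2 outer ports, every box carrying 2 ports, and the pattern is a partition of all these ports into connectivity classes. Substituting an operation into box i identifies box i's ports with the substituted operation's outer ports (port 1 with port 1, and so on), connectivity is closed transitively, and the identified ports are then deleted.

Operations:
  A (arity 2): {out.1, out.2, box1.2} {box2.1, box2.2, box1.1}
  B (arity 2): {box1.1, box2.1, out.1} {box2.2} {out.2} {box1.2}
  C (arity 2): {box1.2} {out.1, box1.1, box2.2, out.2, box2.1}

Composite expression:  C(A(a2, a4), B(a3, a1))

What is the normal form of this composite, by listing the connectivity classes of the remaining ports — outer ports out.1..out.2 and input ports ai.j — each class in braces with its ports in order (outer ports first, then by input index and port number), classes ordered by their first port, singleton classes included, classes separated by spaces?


{out.1, out.2, a1.1, a2.2, a3.1} {a1.2} {a2.1, a4.1, a4.2} {a3.2}

Two ports join when wires chain via C-identified ports.
A over (a2, a4) gives {out.1, out.2, a2.2} {a2.1, a4.1, a4.2}, out.j being that stage's outer ports
B over (a3, a1) gives {out.1, a1.1, a3.1} {out.2} {a1.2} {a3.2}, out.j being that stage's outer ports
C over (a2, a4, a3, a1) gives {out.1, out.2, a1.1, a2.2, a3.1} {a1.2} {a2.1, a4.1, a4.2} {a3.2}, out.j being that stage's outer ports


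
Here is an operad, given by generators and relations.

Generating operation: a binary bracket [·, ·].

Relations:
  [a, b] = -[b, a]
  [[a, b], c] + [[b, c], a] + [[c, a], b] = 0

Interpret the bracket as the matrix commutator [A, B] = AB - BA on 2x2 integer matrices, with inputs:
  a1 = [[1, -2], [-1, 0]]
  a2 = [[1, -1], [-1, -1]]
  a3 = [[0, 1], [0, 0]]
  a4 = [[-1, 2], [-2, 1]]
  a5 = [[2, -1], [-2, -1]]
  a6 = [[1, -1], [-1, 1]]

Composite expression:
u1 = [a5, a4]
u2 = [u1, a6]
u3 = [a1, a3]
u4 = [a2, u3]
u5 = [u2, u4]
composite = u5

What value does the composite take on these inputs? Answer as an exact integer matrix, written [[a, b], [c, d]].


[[-24, 72], [48, 24]]


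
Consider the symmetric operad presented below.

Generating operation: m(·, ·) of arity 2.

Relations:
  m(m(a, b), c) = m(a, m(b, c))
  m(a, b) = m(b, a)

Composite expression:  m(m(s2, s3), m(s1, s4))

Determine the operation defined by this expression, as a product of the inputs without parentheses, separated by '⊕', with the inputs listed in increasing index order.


With m associative and commutative, the s-input set is all that matters.
m(s2, s3) spells out as s2 ⊕ s3
m(s1, s4) spells out as s1 ⊕ s4
m(m(s2, s3), m(s1, s4)) spells out as s2 ⊕ s3 ⊕ s1 ⊕ s4
the factors in increasing index order: s1 ⊕ s2 ⊕ s3 ⊕ s4

s1 ⊕ s2 ⊕ s3 ⊕ s4


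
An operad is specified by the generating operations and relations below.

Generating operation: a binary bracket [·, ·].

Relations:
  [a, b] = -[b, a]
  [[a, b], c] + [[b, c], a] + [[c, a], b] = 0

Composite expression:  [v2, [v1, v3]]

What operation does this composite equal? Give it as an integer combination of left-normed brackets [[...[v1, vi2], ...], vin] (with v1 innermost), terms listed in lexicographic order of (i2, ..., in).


-[[v1, v3], v2]

Skip Jacobi rewriting: expand, keep v1-initial words, read off terms.
Composite bracket: [v2, [v1, v3]]
Full expansion: 4 signed words from ab - ba (2^2 = 4).
Coefficients come from the v1-initial words:
  word v1v3v2 has sign -1, contributing -[[v1, v3], v2]


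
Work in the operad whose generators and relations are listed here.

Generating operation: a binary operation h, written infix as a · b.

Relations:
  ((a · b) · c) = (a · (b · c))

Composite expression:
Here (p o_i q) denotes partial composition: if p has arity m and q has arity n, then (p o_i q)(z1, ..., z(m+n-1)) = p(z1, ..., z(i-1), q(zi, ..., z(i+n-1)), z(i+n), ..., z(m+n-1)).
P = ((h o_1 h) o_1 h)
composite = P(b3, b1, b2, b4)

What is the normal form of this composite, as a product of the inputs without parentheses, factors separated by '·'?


Key point: h is associative — brackets drop, the b-order remains.
(b3 · b1) unparenthesizes to b3 · b1
((b3 · b1) · b2) unparenthesizes to b3 · b1 · b2
(((b3 · b1) · b2) · b4) unparenthesizes to b3 · b1 · b2 · b4

b3 · b1 · b2 · b4


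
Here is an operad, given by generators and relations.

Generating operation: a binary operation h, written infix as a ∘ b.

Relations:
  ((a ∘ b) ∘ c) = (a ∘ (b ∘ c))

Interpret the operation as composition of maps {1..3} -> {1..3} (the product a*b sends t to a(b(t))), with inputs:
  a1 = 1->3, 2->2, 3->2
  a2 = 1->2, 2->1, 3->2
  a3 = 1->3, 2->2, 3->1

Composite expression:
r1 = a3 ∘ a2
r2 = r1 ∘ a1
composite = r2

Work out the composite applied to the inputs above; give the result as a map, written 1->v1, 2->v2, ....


(a3 ∘ a2) = 1->2, 2->3, 3->2
((a3 ∘ a2) ∘ a1) = 1->2, 2->3, 3->3

1->2, 2->3, 3->3
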